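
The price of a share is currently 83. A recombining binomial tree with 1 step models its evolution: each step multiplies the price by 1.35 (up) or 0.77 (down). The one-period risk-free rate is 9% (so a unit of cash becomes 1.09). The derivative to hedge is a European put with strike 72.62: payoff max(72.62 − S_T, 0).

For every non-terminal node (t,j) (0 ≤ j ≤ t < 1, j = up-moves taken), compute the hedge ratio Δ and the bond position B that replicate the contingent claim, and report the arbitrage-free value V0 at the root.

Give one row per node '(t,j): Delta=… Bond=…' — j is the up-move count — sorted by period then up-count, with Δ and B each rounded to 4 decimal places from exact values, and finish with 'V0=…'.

Under the risk-neutral measure, an up-move has probability p* = (R−d)/(u−d) = 0.5517 and values discount at R = 1.09.
Terminal payoffs: V(1,0)=8.7100, V(1,1)=0.0000
  t=0,j=0: stock 83.0000 → up 112.0500 (V=0.0000), down 63.9100 (V=8.7100). Price 3.5821; hedge Δ=-0.1809, bond B=18.5993.
Each (Δ,B) replicates both successor values, so the strategy is self-financing and V0 is arbitrage-free.

(0,0): Delta=-0.1809 Bond=18.5993
V0=3.5821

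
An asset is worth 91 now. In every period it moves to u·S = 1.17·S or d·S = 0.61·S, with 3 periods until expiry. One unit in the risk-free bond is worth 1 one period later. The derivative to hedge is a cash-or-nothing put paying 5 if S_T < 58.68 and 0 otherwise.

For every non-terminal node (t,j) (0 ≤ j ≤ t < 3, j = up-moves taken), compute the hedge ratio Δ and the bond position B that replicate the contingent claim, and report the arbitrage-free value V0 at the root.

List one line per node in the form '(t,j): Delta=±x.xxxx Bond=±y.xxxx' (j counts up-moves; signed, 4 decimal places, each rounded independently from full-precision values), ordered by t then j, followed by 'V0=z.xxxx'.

(0,0): Delta=-0.0415 Bond=4.8779
(1,0): Delta=-0.1120 Bond=8.7930
(1,1): Delta=-0.0255 Bond=3.1712
(2,0): Delta=0.0000 Bond=5.0000
(2,1): Delta=-0.1375 Bond=10.4464
(2,2): Delta=0.0000 Bond=0.0000
V0=1.1026

The replicating-portfolio and risk-neutral prices coincide; use p* = (1−0.61)/(1.17−0.61) = 0.6964 for the latter.
Payoff layer (t=3): V(3,0)=5.0000, V(3,1)=5.0000, V(3,2)=0.0000, V(3,3)=0.0000
  t=2,j=0: stock 33.8611 → up 39.6175 (V=5.0000), down 20.6553 (V=5.0000). Price 5.0000; hedge Δ=0.0000, bond B=5.0000.
  t=2,j=1: stock 64.9467 → up 75.9876 (V=0.0000), down 39.6175 (V=5.0000). Price 1.5179; hedge Δ=-0.1375, bond B=10.4464.
  t=2,j=2: stock 124.5699 → up 145.7468 (V=0.0000), down 75.9876 (V=0.0000). Price 0.0000; hedge Δ=0.0000, bond B=0.0000.
  t=1,j=0: stock 55.5100 → up 64.9467 (V=1.5179), down 33.8611 (V=5.0000). Price 2.5749; hedge Δ=-0.1120, bond B=8.7930.
  t=1,j=1: stock 106.4700 → up 124.5699 (V=0.0000), down 64.9467 (V=1.5179). Price 0.4608; hedge Δ=-0.0255, bond B=3.1712.
  t=0,j=0: stock 91.0000 → up 106.4700 (V=0.4608), down 55.5100 (V=2.5749). Price 1.1026; hedge Δ=-0.0415, bond B=4.8779.
Root portfolio cost Δ·91+B reproduces V0=1.1026.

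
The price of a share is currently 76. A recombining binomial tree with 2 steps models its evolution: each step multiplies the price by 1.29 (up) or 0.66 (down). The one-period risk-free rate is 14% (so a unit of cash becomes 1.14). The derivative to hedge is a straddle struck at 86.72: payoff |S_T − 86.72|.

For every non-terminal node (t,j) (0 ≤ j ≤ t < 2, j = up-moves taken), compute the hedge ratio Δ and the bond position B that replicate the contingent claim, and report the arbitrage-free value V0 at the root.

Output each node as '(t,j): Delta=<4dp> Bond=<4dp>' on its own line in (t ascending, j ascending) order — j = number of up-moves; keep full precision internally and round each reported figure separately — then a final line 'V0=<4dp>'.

The replicating-portfolio and risk-neutral prices coincide; use p* = (1.14−0.66)/(1.29−0.66) = 0.7619 for the latter.
Terminal values V(2,·): V(2,0)=53.6144, V(2,1)=22.0136, V(2,2)=39.7516
Node (1,0) S=50.1600: V=(p*·22.0136+(1−p*)·53.6144)/1.14=25.9102; Δ=(22.0136−53.6144)/(64.7064−33.1056)=-1.0000; B=V−Δ·S=76.0702
Node (1,1) S=98.0400: V=(p*·39.7516+(1−p*)·22.0136)/1.14=31.1651; Δ=(39.7516−22.0136)/(126.4716−64.7064)=0.2872; B=V−Δ·S=3.0096
Node (0,0) S=76.0000: V=(p*·31.1651+(1−p*)·25.9102)/1.14=26.2403; Δ=(31.1651−25.9102)/(98.0400−50.1600)=0.1098; B=V−Δ·S=17.8991
Check: Δ(0,0)·S0 + B(0,0) = 26.2403 = V0.

(0,0): Delta=0.1098 Bond=17.8991
(1,0): Delta=-1.0000 Bond=76.0702
(1,1): Delta=0.2872 Bond=3.0096
V0=26.2403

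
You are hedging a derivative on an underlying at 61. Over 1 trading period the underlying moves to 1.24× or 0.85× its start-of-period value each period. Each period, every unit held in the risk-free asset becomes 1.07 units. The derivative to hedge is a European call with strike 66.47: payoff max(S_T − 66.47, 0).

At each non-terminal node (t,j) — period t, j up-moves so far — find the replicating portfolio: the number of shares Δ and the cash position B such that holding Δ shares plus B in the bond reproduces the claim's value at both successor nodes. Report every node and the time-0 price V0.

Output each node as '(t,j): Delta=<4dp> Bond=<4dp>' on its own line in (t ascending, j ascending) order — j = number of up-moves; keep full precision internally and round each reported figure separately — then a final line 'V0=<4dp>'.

(0,0): Delta=0.3855 Bond=-18.6784
V0=4.8344

The replicating-portfolio and risk-neutral prices coincide; use p* = (1.07−0.85)/(1.24−0.85) = 0.5641 for the latter.
Payoff layer (t=1): V(1,0)=0.0000, V(1,1)=9.1700
  t=0,j=0: stock 61.0000 → up 75.6400 (V=9.1700), down 51.8500 (V=0.0000). Price 4.8344; hedge Δ=0.3855, bond B=-18.6784.
Check: Δ(0,0)·S0 + B(0,0) = 4.8344 = V0.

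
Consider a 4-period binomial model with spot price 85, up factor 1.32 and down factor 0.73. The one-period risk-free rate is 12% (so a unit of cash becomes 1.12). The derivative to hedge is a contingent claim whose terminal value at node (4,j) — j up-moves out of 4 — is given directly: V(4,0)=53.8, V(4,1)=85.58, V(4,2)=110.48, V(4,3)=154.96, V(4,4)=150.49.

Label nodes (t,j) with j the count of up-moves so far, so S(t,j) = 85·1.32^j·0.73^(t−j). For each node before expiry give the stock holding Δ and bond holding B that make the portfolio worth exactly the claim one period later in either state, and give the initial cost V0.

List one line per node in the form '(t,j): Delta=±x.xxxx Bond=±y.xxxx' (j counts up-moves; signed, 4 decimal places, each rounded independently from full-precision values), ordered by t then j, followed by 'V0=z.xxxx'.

(0,0): Delta=0.3603 Bond=53.4064
(1,0): Delta=0.7457 Bond=35.8993
(1,1): Delta=0.2510 Bond=72.0797
(2,0): Delta=0.9098 Bond=32.7751
(2,1): Delta=0.6992 Bond=44.0186
(2,2): Delta=0.1239 Bond=99.5553
(3,0): Delta=1.6290 Bond=12.9277
(3,1): Delta=0.7058 Bond=48.9031
(3,2): Delta=0.6973 Bond=49.5048
(3,3): Delta=-0.0388 Bond=143.2952
V0=84.0317

The replicating-portfolio and risk-neutral prices coincide; use p* = (1.12−0.73)/(1.32−0.73) = 0.6610 for the latter.
At expiry t=4: V(4,0)=53.8000, V(4,1)=85.5800, V(4,2)=110.4800, V(4,3)=154.9600, V(4,4)=150.4900
(3,0): S=33.0664. Δ = (V_up−V_dn)/(S_up−S_dn) = (85.5800−53.8000)/(43.6477−24.1385) = 1.6290. V = [p*·85.5800 + (1−p*)·53.8000]/1.12 = 66.7921. B = V − Δ·S = 12.9277.
(3,1): S=59.7914. Δ = (V_up−V_dn)/(S_up−S_dn) = (110.4800−85.5800)/(78.9246−43.6477) = 0.7058. V = [p*·110.4800 + (1−p*)·85.5800]/1.12 = 91.1065. B = V − Δ·S = 48.9031.
(3,2): S=108.1159. Δ = (V_up−V_dn)/(S_up−S_dn) = (154.9600−110.4800)/(142.7130−78.9246) = 0.6973. V = [p*·154.9600 + (1−p*)·110.4800]/1.12 = 124.8947. B = V − Δ·S = 49.5048.
(3,3): S=195.4973. Δ = (V_up−V_dn)/(S_up−S_dn) = (150.4900−154.9600)/(258.0564−142.7130) = -0.0388. V = [p*·150.4900 + (1−p*)·154.9600]/1.12 = 135.7190. B = V − Δ·S = 143.2952.
(2,0): S=45.2965. Δ = (V_up−V_dn)/(S_up−S_dn) = (91.1065−66.7921)/(59.7914−33.0664) = 0.9098. V = [p*·91.1065 + (1−p*)·66.7921]/1.12 = 73.9860. B = V − Δ·S = 32.7751.
(2,1): S=81.9060. Δ = (V_up−V_dn)/(S_up−S_dn) = (124.8947−91.1065)/(108.1159−59.7914) = 0.6992. V = [p*·124.8947 + (1−p*)·91.1065]/1.12 = 101.2867. B = V − Δ·S = 44.0186.
(2,2): S=148.1040. Δ = (V_up−V_dn)/(S_up−S_dn) = (135.7190−124.8947)/(195.4973−108.1159) = 0.1239. V = [p*·135.7190 + (1−p*)·124.8947]/1.12 = 117.9015. B = V − Δ·S = 99.5553.
(1,0): S=62.0500. Δ = (V_up−V_dn)/(S_up−S_dn) = (101.2867−73.9860)/(81.9060−45.2965) = 0.7457. V = [p*·101.2867 + (1−p*)·73.9860]/1.12 = 82.1716. B = V − Δ·S = 35.8993.
(1,1): S=112.2000. Δ = (V_up−V_dn)/(S_up−S_dn) = (117.9015−101.2867)/(148.1040−81.9060) = 0.2510. V = [p*·117.9015 + (1−p*)·101.2867]/1.12 = 100.2405. B = V − Δ·S = 72.0797.
(0,0): S=85.0000. Δ = (V_up−V_dn)/(S_up−S_dn) = (100.2405−82.1716)/(112.2000−62.0500) = 0.3603. V = [p*·100.2405 + (1−p*)·82.1716]/1.12 = 84.0317. B = V − Δ·S = 53.4064.
Self-financing check: at every node Δ·S+B equals the discounted successor values.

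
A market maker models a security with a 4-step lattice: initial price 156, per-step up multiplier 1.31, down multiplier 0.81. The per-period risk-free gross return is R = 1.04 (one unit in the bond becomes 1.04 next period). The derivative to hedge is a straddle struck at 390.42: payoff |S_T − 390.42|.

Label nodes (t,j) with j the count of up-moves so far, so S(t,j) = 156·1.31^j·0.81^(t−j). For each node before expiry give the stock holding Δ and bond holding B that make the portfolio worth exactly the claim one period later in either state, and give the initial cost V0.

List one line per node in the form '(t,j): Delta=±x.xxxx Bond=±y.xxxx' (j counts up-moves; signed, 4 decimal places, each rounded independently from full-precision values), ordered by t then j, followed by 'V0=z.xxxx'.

Since d<R<u, set p* = (R−d)/(u−d) = 0.4600; price each node as the discounted p*-expectation of its children.
Payoff layer (t=4): V(4,0)=323.2671, V(4,1)=281.8147, V(4,2)=214.7744, V(4,3)=106.3512, V(4,4)=68.9999
Node (3,0) S=82.9048: V=(p*·281.8147+(1−p*)·323.2671)/1.04=292.4991; Δ=(281.8147−323.2671)/(108.6053−67.1529)=-1.0000; B=V−Δ·S=375.4038
Node (3,1) S=134.0806: V=(p*·214.7744+(1−p*)·281.8147)/1.04=241.3233; Δ=(214.7744−281.8147)/(175.6456−108.6053)=-1.0000; B=V−Δ·S=375.4038
Node (3,2) S=216.8464: V=(p*·106.3512+(1−p*)·214.7744)/1.04=158.5575; Δ=(106.3512−214.7744)/(284.0688−175.6456)=-1.0000; B=V−Δ·S=375.4038
Node (3,3) S=350.7022: V=(p*·68.9999+(1−p*)·106.3512)/1.04=85.7400; Δ=(68.9999−106.3512)/(459.4199−284.0688)=-0.2130; B=V−Δ·S=160.4427
Node (2,0) S=102.3516: V=(p*·241.3233+(1−p*)·292.4991)/1.04=258.6136; Δ=(241.3233−292.4991)/(134.0806−82.9048)=-1.0000; B=V−Δ·S=360.9652
Node (2,1) S=165.5316: V=(p*·158.5575+(1−p*)·241.3233)/1.04=195.4336; Δ=(158.5575−241.3233)/(216.8464−134.0806)=-1.0000; B=V−Δ·S=360.9652
Node (2,2) S=267.7116: V=(p*·85.7400+(1−p*)·158.5575)/1.04=120.2514; Δ=(85.7400−158.5575)/(350.7022−216.8464)=-0.5440; B=V−Δ·S=265.8863
Node (1,0) S=126.3600: V=(p*·195.4336+(1−p*)·258.6136)/1.04=220.7220; Δ=(195.4336−258.6136)/(165.5316−102.3516)=-1.0000; B=V−Δ·S=347.0820
Node (1,1) S=204.3600: V=(p*·120.2514+(1−p*)·195.4336)/1.04=154.6633; Δ=(120.2514−195.4336)/(267.7116−165.5316)=-0.7358; B=V−Δ·S=305.0278
Node (0,0) S=156.0000: V=(p*·154.6633+(1−p*)·220.7220)/1.04=183.0144; Δ=(154.6633−220.7220)/(204.3600−126.3600)=-0.8469; B=V−Δ·S=315.1318
Self-financing check: at every node Δ·S+B equals the discounted successor values.

(0,0): Delta=-0.8469 Bond=315.1318
(1,0): Delta=-1.0000 Bond=347.0820
(1,1): Delta=-0.7358 Bond=305.0278
(2,0): Delta=-1.0000 Bond=360.9652
(2,1): Delta=-1.0000 Bond=360.9652
(2,2): Delta=-0.5440 Bond=265.8863
(3,0): Delta=-1.0000 Bond=375.4038
(3,1): Delta=-1.0000 Bond=375.4038
(3,2): Delta=-1.0000 Bond=375.4038
(3,3): Delta=-0.2130 Bond=160.4427
V0=183.0144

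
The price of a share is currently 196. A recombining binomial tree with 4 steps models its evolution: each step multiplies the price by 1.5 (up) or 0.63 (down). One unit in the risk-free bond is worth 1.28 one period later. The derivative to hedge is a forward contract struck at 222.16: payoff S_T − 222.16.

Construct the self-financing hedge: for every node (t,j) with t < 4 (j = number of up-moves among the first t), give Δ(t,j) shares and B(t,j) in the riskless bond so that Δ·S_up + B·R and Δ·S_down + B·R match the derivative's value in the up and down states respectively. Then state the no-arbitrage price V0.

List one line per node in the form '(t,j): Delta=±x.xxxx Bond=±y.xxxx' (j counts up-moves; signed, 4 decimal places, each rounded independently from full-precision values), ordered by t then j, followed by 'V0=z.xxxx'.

(0,0): Delta=1.0000 Bond=-82.7610
(1,0): Delta=1.0000 Bond=-105.9341
(1,1): Delta=1.0000 Bond=-105.9341
(2,0): Delta=1.0000 Bond=-135.5957
(2,1): Delta=1.0000 Bond=-135.5957
(2,2): Delta=1.0000 Bond=-135.5957
(3,0): Delta=1.0000 Bond=-173.5625
(3,1): Delta=1.0000 Bond=-173.5625
(3,2): Delta=1.0000 Bond=-173.5625
(3,3): Delta=1.0000 Bond=-173.5625
V0=113.2390

Under the risk-neutral measure, an up-move has probability p* = (R−d)/(u−d) = 0.7471 and values discount at R = 1.28.
Terminal values V(4,·): V(4,0)=-191.2842, V(4,1)=-148.6462, V(4,2)=-47.1271, V(4,3)=194.5850, V(4,4)=770.0900
(3,0): S=49.0092. Δ = (V_up−V_dn)/(S_up−S_dn) = (-148.6462−-191.2842)/(73.5138−30.8758) = 1.0000. V = [p*·-148.6462 + (1−p*)·-191.2842]/1.28 = -124.5533. B = V − Δ·S = -173.5625.
(3,1): S=116.6886. Δ = (V_up−V_dn)/(S_up−S_dn) = (-47.1271−-148.6462)/(175.0329−73.5138) = 1.0000. V = [p*·-47.1271 + (1−p*)·-148.6462]/1.28 = -56.8739. B = V − Δ·S = -173.5625.
(3,2): S=277.8300. Δ = (V_up−V_dn)/(S_up−S_dn) = (194.5850−-47.1271)/(416.7450−175.0329) = 1.0000. V = [p*·194.5850 + (1−p*)·-47.1271]/1.28 = 104.2675. B = V − Δ·S = -173.5625.
(3,3): S=661.5000. Δ = (V_up−V_dn)/(S_up−S_dn) = (770.0900−194.5850)/(992.2500−416.7450) = 1.0000. V = [p*·770.0900 + (1−p*)·194.5850]/1.28 = 487.9375. B = V − Δ·S = -173.5625.
(2,0): S=77.7924. Δ = (V_up−V_dn)/(S_up−S_dn) = (-56.8739−-124.5533)/(116.6886−49.0092) = 1.0000. V = [p*·-56.8739 + (1−p*)·-124.5533]/1.28 = -57.8033. B = V − Δ·S = -135.5957.
(2,1): S=185.2200. Δ = (V_up−V_dn)/(S_up−S_dn) = (104.2675−-56.8739)/(277.8300−116.6886) = 1.0000. V = [p*·104.2675 + (1−p*)·-56.8739]/1.28 = 49.6243. B = V − Δ·S = -135.5957.
(2,2): S=441.0000. Δ = (V_up−V_dn)/(S_up−S_dn) = (487.9375−104.2675)/(661.5000−277.8300) = 1.0000. V = [p*·487.9375 + (1−p*)·104.2675]/1.28 = 305.4043. B = V − Δ·S = -135.5957.
(1,0): S=123.4800. Δ = (V_up−V_dn)/(S_up−S_dn) = (49.6243−-57.8033)/(185.2200−77.7924) = 1.0000. V = [p*·49.6243 + (1−p*)·-57.8033]/1.28 = 17.5459. B = V − Δ·S = -105.9341.
(1,1): S=294.0000. Δ = (V_up−V_dn)/(S_up−S_dn) = (305.4043−49.6243)/(441.0000−185.2200) = 1.0000. V = [p*·305.4043 + (1−p*)·49.6243]/1.28 = 188.0659. B = V − Δ·S = -105.9341.
(0,0): S=196.0000. Δ = (V_up−V_dn)/(S_up−S_dn) = (188.0659−17.5459)/(294.0000−123.4800) = 1.0000. V = [p*·188.0659 + (1−p*)·17.5459]/1.28 = 113.2390. B = V − Δ·S = -82.7610.
The time-0 hedge costs 113.2390, which is the no-arbitrage price.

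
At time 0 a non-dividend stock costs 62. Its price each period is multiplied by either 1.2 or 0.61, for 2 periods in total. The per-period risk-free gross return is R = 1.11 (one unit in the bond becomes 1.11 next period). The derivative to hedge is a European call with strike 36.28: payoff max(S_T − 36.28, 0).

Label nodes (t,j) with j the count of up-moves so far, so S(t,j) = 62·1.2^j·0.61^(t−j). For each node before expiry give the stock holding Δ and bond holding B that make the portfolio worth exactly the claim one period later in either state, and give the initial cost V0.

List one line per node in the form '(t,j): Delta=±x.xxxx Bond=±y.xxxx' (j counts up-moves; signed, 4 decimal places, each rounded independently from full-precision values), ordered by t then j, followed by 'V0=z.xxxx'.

Under the risk-neutral measure, an up-move has probability p* = (R−d)/(u−d) = 0.8475 and values discount at R = 1.11.
At expiry t=2: V(2,0)=0.0000, V(2,1)=9.1040, V(2,2)=53.0000
  t=1,j=0: stock 37.8200 → up 45.3840 (V=9.1040), down 23.0702 (V=0.0000). Price 6.9507; hedge Δ=0.4080, bond B=-8.4798.
  t=1,j=1: stock 74.4000 → up 89.2800 (V=53.0000), down 45.3840 (V=9.1040). Price 41.7153; hedge Δ=1.0000, bond B=-32.6847.
  t=0,j=0: stock 62.0000 → up 74.4000 (V=41.7153), down 37.8200 (V=6.9507). Price 32.8038; hedge Δ=0.9504, bond B=-26.1193.
Each (Δ,B) replicates both successor values, so the strategy is self-financing and V0 is arbitrage-free.

(0,0): Delta=0.9504 Bond=-26.1193
(1,0): Delta=0.4080 Bond=-8.4798
(1,1): Delta=1.0000 Bond=-32.6847
V0=32.8038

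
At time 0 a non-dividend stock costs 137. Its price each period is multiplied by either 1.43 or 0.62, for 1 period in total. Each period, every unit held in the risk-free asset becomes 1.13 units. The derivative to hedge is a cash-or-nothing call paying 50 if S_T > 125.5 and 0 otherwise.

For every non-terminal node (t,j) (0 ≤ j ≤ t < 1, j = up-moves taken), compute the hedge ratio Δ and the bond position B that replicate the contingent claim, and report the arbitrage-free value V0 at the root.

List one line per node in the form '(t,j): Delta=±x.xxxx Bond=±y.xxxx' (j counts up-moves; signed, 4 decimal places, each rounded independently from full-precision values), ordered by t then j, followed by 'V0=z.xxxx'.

(0,0): Delta=0.4506 Bond=-33.8687
V0=27.8597

The replicating-portfolio and risk-neutral prices coincide; use p* = (1.13−0.62)/(1.43−0.62) = 0.6296 for the latter.
Terminal payoffs: V(1,0)=0.0000, V(1,1)=50.0000
  t=0,j=0: stock 137.0000 → up 195.9100 (V=50.0000), down 84.9400 (V=0.0000). Price 27.8597; hedge Δ=0.4506, bond B=-33.8687.
Root portfolio cost Δ·137+B reproduces V0=27.8597.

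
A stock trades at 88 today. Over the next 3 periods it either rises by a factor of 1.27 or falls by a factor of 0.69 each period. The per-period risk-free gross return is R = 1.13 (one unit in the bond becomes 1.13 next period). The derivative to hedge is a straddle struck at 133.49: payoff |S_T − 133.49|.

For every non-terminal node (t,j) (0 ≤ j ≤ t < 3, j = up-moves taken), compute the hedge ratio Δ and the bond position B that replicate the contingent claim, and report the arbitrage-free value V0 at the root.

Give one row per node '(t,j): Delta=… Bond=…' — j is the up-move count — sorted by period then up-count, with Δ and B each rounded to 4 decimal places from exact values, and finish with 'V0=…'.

(0,0): Delta=-0.1740 Bond=48.1328
(1,0): Delta=-1.0000 Bond=104.5423
(1,1): Delta=-0.0313 Bond=38.4326
(2,0): Delta=-1.0000 Bond=118.1327
(2,1): Delta=-1.0000 Bond=118.1327
(2,2): Delta=0.1362 Bond=19.6594
V0=32.8171

No-arbitrage ⇒ martingale measure with p* = (R−d)/(u−d) = 0.7586.
At expiry t=3: V(3,0)=104.5812, V(3,1)=80.2811, V(3,2)=35.5547, V(3,3)=46.7677
  t=2,j=0: stock 41.8968 → up 53.2089 (V=80.2811), down 28.9088 (V=104.5812). Price 76.2359; hedge Δ=-1.0000, bond B=118.1327.
  t=2,j=1: stock 77.1144 → up 97.9353 (V=35.5547), down 53.2089 (V=80.2811). Price 41.0183; hedge Δ=-1.0000, bond B=118.1327.
  t=2,j=2: stock 141.9352 → up 180.2577 (V=46.7677), down 97.9353 (V=35.5547). Price 38.9921; hedge Δ=0.1362, bond B=19.6594.
  t=1,j=0: stock 60.7200 → up 77.1144 (V=41.0183), down 41.8968 (V=76.2359). Price 43.8223; hedge Δ=-1.0000, bond B=104.5423.
  t=1,j=1: stock 111.7600 → up 141.9352 (V=38.9921), down 77.1144 (V=41.0183). Price 34.9391; hedge Δ=-0.0313, bond B=38.4326.
  t=0,j=0: stock 88.0000 → up 111.7600 (V=34.9391), down 60.7200 (V=43.8223). Price 32.8171; hedge Δ=-0.1740, bond B=48.1328.
Root portfolio cost Δ·88+B reproduces V0=32.8171.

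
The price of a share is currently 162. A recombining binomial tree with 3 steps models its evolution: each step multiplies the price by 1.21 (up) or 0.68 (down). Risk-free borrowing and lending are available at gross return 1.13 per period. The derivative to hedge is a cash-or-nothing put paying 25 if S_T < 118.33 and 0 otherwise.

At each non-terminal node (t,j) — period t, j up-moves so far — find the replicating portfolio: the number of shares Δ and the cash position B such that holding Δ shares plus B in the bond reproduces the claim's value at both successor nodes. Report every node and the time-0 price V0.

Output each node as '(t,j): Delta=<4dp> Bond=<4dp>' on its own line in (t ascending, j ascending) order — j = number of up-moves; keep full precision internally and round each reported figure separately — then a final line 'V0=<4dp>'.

No-arbitrage ⇒ martingale measure with p* = (R−d)/(u−d) = 0.8491.
At expiry t=3: V(3,0)=25.0000, V(3,1)=25.0000, V(3,2)=0.0000, V(3,3)=0.0000
(2,0): S=74.9088. Δ = (V_up−V_dn)/(S_up−S_dn) = (25.0000−25.0000)/(90.6396−50.9380) = 0.0000. V = [p*·25.0000 + (1−p*)·25.0000]/1.13 = 22.1239. B = V − Δ·S = 22.1239.
(2,1): S=133.2936. Δ = (V_up−V_dn)/(S_up−S_dn) = (0.0000−25.0000)/(161.2853−90.6396) = -0.3539. V = [p*·0.0000 + (1−p*)·25.0000]/1.13 = 3.3395. B = V − Δ·S = 50.5093.
(2,2): S=237.1842. Δ = (V_up−V_dn)/(S_up−S_dn) = (0.0000−0.0000)/(286.9929−161.2853) = 0.0000. V = [p*·0.0000 + (1−p*)·0.0000]/1.13 = 0.0000. B = V − Δ·S = 0.0000.
(1,0): S=110.1600. Δ = (V_up−V_dn)/(S_up−S_dn) = (3.3395−22.1239)/(133.2936−74.9088) = -0.3217. V = [p*·3.3395 + (1−p*)·22.1239]/1.13 = 5.4645. B = V − Δ·S = 40.9068.
(1,1): S=196.0200. Δ = (V_up−V_dn)/(S_up−S_dn) = (0.0000−3.3395)/(237.1842−133.2936) = -0.0321. V = [p*·0.0000 + (1−p*)·3.3395]/1.13 = 0.4461. B = V − Δ·S = 6.7469.
(0,0): S=162.0000. Δ = (V_up−V_dn)/(S_up−S_dn) = (0.4461−5.4645)/(196.0200−110.1600) = -0.0584. V = [p*·0.4461 + (1−p*)·5.4645]/1.13 = 1.0651. B = V − Δ·S = 10.5338.
Each (Δ,B) replicates both successor values, so the strategy is self-financing and V0 is arbitrage-free.

(0,0): Delta=-0.0584 Bond=10.5338
(1,0): Delta=-0.3217 Bond=40.9068
(1,1): Delta=-0.0321 Bond=6.7469
(2,0): Delta=0.0000 Bond=22.1239
(2,1): Delta=-0.3539 Bond=50.5093
(2,2): Delta=0.0000 Bond=0.0000
V0=1.0651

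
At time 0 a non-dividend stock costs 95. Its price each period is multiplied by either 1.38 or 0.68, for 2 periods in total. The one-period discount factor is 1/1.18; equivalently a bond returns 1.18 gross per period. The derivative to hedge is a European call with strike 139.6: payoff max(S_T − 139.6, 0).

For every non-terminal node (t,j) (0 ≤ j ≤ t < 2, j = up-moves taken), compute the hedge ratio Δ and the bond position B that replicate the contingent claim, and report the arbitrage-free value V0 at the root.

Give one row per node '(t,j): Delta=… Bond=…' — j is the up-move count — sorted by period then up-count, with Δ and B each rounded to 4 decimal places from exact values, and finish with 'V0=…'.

Risk-neutral probability p* = (R−d)/(u−d) = (1.18−0.68)/(1.38−0.68) = 0.7143.
At expiry t=2: V(2,0)=0.0000, V(2,1)=0.0000, V(2,2)=41.3180
  t=1,j=0: stock 64.6000 → up 89.1480 (V=0.0000), down 43.9280 (V=0.0000). Price 0.0000; hedge Δ=0.0000, bond B=0.0000.
  t=1,j=1: stock 131.1000 → up 180.9180 (V=41.3180), down 89.1480 (V=0.0000). Price 25.0109; hedge Δ=0.4502, bond B=-34.0148.
  t=0,j=0: stock 95.0000 → up 131.1000 (V=25.0109), down 64.6000 (V=0.0000). Price 15.1398; hedge Δ=0.3761, bond B=-20.5901.
Each (Δ,B) replicates both successor values, so the strategy is self-financing and V0 is arbitrage-free.

(0,0): Delta=0.3761 Bond=-20.5901
(1,0): Delta=0.0000 Bond=0.0000
(1,1): Delta=0.4502 Bond=-34.0148
V0=15.1398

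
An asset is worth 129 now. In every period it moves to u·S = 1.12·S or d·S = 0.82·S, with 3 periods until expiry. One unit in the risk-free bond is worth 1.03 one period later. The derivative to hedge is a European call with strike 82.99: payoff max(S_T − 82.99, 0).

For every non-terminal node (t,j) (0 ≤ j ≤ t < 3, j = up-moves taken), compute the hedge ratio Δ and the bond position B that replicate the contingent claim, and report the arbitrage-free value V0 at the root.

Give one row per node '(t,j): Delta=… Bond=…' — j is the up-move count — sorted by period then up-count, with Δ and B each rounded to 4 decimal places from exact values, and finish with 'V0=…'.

Risk-neutral probability p* = (R−d)/(u−d) = (1.03−0.82)/(1.12−0.82) = 0.7000.
Terminal values V(3,·): V(3,0)=0.0000, V(3,1)=14.1584, V(3,2)=49.7004, V(3,3)=98.2457
(2,0): S=86.7396. Δ = (V_up−V_dn)/(S_up−S_dn) = (14.1584−0.0000)/(97.1484−71.1265) = 0.5441. V = [p*·14.1584 + (1−p*)·0.0000]/1.03 = 9.6222. B = V − Δ·S = -37.5723.
(2,1): S=118.4736. Δ = (V_up−V_dn)/(S_up−S_dn) = (49.7004−14.1584)/(132.6904−97.1484) = 1.0000. V = [p*·49.7004 + (1−p*)·14.1584]/1.03 = 37.9008. B = V − Δ·S = -80.5728.
(2,2): S=161.8176. Δ = (V_up−V_dn)/(S_up−S_dn) = (98.2457−49.7004)/(181.2357−132.6904) = 1.0000. V = [p*·98.2457 + (1−p*)·49.7004]/1.03 = 81.2448. B = V − Δ·S = -80.5728.
(1,0): S=105.7800. Δ = (V_up−V_dn)/(S_up−S_dn) = (37.9008−9.6222)/(118.4736−86.7396) = 0.8911. V = [p*·37.9008 + (1−p*)·9.6222]/1.03 = 28.5604. B = V − Δ·S = -65.7016.
(1,1): S=144.4800. Δ = (V_up−V_dn)/(S_up−S_dn) = (81.2448−37.9008)/(161.8176−118.4736) = 1.0000. V = [p*·81.2448 + (1−p*)·37.9008]/1.03 = 66.2540. B = V − Δ·S = -78.2260.
(0,0): S=129.0000. Δ = (V_up−V_dn)/(S_up−S_dn) = (66.2540−28.5604)/(144.4800−105.7800) = 0.9740. V = [p*·66.2540 + (1−p*)·28.5604]/1.03 = 53.3455. B = V − Δ·S = -72.2997.
Check: Δ(0,0)·S0 + B(0,0) = 53.3455 = V0.

(0,0): Delta=0.9740 Bond=-72.2997
(1,0): Delta=0.8911 Bond=-65.7016
(1,1): Delta=1.0000 Bond=-78.2260
(2,0): Delta=0.5441 Bond=-37.5723
(2,1): Delta=1.0000 Bond=-80.5728
(2,2): Delta=1.0000 Bond=-80.5728
V0=53.3455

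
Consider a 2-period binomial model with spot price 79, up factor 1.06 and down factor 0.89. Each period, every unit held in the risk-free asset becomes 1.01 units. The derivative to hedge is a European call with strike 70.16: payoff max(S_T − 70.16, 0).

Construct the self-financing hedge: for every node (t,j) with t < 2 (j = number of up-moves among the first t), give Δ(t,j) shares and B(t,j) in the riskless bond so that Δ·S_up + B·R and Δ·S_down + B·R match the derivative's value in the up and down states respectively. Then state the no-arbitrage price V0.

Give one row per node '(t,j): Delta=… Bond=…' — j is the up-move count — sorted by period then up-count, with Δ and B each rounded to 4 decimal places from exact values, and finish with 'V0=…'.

Since d<R<u, set p* = (R−d)/(u−d) = 0.7059; price each node as the discounted p*-expectation of its children.
Terminal payoffs: V(2,0)=0.0000, V(2,1)=4.3686, V(2,2)=18.6044
Node (1,0) S=70.3100: V=(p*·4.3686+(1−p*)·0.0000)/1.01=3.0532; Δ=(4.3686−0.0000)/(74.5286−62.5759)=0.3655; B=V−Δ·S=-22.6445
Node (1,1) S=83.7400: V=(p*·18.6044+(1−p*)·4.3686)/1.01=14.2747; Δ=(18.6044−4.3686)/(88.7644−74.5286)=1.0000; B=V−Δ·S=-69.4653
Node (0,0) S=79.0000: V=(p*·14.2747+(1−p*)·3.0532)/1.01=10.8656; Δ=(14.2747−3.0532)/(83.7400−70.3100)=0.8356; B=V−Δ·S=-55.1431
Each (Δ,B) replicates both successor values, so the strategy is self-financing and V0 is arbitrage-free.

(0,0): Delta=0.8356 Bond=-55.1431
(1,0): Delta=0.3655 Bond=-22.6445
(1,1): Delta=1.0000 Bond=-69.4653
V0=10.8656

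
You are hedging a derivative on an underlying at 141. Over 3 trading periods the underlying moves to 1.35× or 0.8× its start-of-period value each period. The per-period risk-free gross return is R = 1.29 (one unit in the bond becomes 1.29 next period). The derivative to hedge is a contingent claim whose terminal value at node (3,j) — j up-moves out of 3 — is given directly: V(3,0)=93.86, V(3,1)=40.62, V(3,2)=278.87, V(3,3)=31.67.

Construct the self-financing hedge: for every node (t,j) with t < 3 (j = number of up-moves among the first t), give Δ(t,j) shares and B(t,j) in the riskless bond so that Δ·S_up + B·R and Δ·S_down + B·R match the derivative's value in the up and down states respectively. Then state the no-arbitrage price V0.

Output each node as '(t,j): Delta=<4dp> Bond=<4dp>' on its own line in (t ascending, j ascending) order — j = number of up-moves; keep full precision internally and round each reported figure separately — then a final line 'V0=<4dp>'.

The replicating-portfolio and risk-neutral prices coincide; use p* = (1.29−0.8)/(1.35−0.8) = 0.8909 for the latter.
At expiry t=3: V(3,0)=93.8600, V(3,1)=40.6200, V(3,2)=278.8700, V(3,3)=31.6700
  t=2,j=0: stock 90.2400 → up 121.8240 (V=40.6200), down 72.1920 (V=93.8600). Price 35.9907; hedge Δ=-1.0727, bond B=132.7907.
  t=2,j=1: stock 152.2800 → up 205.5780 (V=278.8700), down 121.8240 (V=40.6200). Price 196.0303; hedge Δ=2.8446, bond B=-237.1515.
  t=2,j=2: stock 256.9725 → up 346.9129 (V=31.6700), down 205.5780 (V=278.8700). Price 45.4553; hedge Δ=-1.7490, bond B=494.9098.
  t=1,j=0: stock 112.8000 → up 152.2800 (V=196.0303), down 90.2400 (V=35.9907). Price 138.4275; hedge Δ=2.5796, bond B=-152.5536.
  t=1,j=1: stock 190.3500 → up 256.9725 (V=45.4553), down 152.2800 (V=196.0303). Price 47.9702; hedge Δ=-1.4383, bond B=321.7431.
  t=0,j=0: stock 141.0000 → up 190.3500 (V=47.9702), down 112.8000 (V=138.4275). Price 44.8359; hedge Δ=-1.1664, bond B=209.3036.
Self-financing check: at every node Δ·S+B equals the discounted successor values.

(0,0): Delta=-1.1664 Bond=209.3036
(1,0): Delta=2.5796 Bond=-152.5536
(1,1): Delta=-1.4383 Bond=321.7431
(2,0): Delta=-1.0727 Bond=132.7907
(2,1): Delta=2.8446 Bond=-237.1515
(2,2): Delta=-1.7490 Bond=494.9098
V0=44.8359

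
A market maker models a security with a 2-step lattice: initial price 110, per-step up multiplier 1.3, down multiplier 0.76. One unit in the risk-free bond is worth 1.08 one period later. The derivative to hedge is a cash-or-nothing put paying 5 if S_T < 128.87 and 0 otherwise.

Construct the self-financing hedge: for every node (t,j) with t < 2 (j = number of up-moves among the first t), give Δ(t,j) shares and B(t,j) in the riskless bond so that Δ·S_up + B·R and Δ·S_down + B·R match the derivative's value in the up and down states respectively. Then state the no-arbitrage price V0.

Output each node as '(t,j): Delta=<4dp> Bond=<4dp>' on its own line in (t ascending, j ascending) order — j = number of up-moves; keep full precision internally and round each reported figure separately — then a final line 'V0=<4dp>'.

No-arbitrage ⇒ martingale measure with p* = (R−d)/(u−d) = 0.5926.
Payoff layer (t=2): V(2,0)=5.0000, V(2,1)=5.0000, V(2,2)=0.0000
Node (1,0) S=83.6000: V=(p*·5.0000+(1−p*)·5.0000)/1.08=4.6296; Δ=(5.0000−5.0000)/(108.6800−63.5360)=0.0000; B=V−Δ·S=4.6296
Node (1,1) S=143.0000: V=(p*·0.0000+(1−p*)·5.0000)/1.08=1.8861; Δ=(0.0000−5.0000)/(185.9000−108.6800)=-0.0648; B=V−Δ·S=11.1454
Node (0,0) S=110.0000: V=(p*·1.8861+(1−p*)·4.6296)/1.08=2.7814; Δ=(1.8861−4.6296)/(143.0000−83.6000)=-0.0462; B=V−Δ·S=7.8619
Check: Δ(0,0)·S0 + B(0,0) = 2.7814 = V0.

(0,0): Delta=-0.0462 Bond=7.8619
(1,0): Delta=0.0000 Bond=4.6296
(1,1): Delta=-0.0648 Bond=11.1454
V0=2.7814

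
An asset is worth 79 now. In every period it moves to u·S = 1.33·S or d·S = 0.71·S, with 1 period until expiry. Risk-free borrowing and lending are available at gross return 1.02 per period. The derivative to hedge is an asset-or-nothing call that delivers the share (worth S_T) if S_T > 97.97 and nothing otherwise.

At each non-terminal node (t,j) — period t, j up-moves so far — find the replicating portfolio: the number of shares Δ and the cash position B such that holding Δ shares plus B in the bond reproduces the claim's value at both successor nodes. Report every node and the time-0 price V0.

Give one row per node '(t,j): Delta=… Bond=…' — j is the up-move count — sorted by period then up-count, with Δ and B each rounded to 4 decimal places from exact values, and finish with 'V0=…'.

(0,0): Delta=2.1452 Bond=-117.9628
V0=51.5049

The replicating-portfolio and risk-neutral prices coincide; use p* = (1.02−0.71)/(1.33−0.71) = 0.5000 for the latter.
Terminal payoffs: V(1,0)=0.0000, V(1,1)=105.0700
Node (0,0) S=79.0000: V=(p*·105.0700+(1−p*)·0.0000)/1.02=51.5049; Δ=(105.0700−0.0000)/(105.0700−56.0900)=2.1452; B=V−Δ·S=-117.9628
Root portfolio cost Δ·79+B reproduces V0=51.5049.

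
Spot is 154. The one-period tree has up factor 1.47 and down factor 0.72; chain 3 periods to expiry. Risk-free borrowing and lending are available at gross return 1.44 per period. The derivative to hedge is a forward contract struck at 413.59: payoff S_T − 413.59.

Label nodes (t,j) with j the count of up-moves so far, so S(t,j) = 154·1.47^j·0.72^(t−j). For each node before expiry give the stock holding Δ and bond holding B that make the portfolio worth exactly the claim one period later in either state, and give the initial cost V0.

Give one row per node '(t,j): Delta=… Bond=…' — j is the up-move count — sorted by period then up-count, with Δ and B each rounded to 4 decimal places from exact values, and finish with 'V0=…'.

(0,0): Delta=1.0000 Bond=-138.5105
(1,0): Delta=1.0000 Bond=-199.4551
(1,1): Delta=1.0000 Bond=-199.4551
(2,0): Delta=1.0000 Bond=-287.2153
(2,1): Delta=1.0000 Bond=-287.2153
(2,2): Delta=1.0000 Bond=-287.2153
V0=15.4895

Under the risk-neutral measure, an up-move has probability p* = (R−d)/(u−d) = 0.9600 and values discount at R = 1.44.
Terminal values V(3,·): V(3,0)=-356.1098, V(3,1)=-296.2346, V(3,2)=-173.9894, V(3,3)=75.5945
Node (2,0) S=79.8336: V=(p*·-296.2346+(1−p*)·-356.1098)/1.44=-207.3817; Δ=(-296.2346−-356.1098)/(117.3554−57.4802)=1.0000; B=V−Δ·S=-287.2153
Node (2,1) S=162.9936: V=(p*·-173.9894+(1−p*)·-296.2346)/1.44=-124.2217; Δ=(-173.9894−-296.2346)/(239.6006−117.3554)=1.0000; B=V−Δ·S=-287.2153
Node (2,2) S=332.7786: V=(p*·75.5945+(1−p*)·-173.9894)/1.44=45.5633; Δ=(75.5945−-173.9894)/(489.1845−239.6006)=1.0000; B=V−Δ·S=-287.2153
Node (1,0) S=110.8800: V=(p*·-124.2217+(1−p*)·-207.3817)/1.44=-88.5751; Δ=(-124.2217−-207.3817)/(162.9936−79.8336)=1.0000; B=V−Δ·S=-199.4551
Node (1,1) S=226.3800: V=(p*·45.5633+(1−p*)·-124.2217)/1.44=26.9249; Δ=(45.5633−-124.2217)/(332.7786−162.9936)=1.0000; B=V−Δ·S=-199.4551
Node (0,0) S=154.0000: V=(p*·26.9249+(1−p*)·-88.5751)/1.44=15.4895; Δ=(26.9249−-88.5751)/(226.3800−110.8800)=1.0000; B=V−Δ·S=-138.5105
Each (Δ,B) replicates both successor values, so the strategy is self-financing and V0 is arbitrage-free.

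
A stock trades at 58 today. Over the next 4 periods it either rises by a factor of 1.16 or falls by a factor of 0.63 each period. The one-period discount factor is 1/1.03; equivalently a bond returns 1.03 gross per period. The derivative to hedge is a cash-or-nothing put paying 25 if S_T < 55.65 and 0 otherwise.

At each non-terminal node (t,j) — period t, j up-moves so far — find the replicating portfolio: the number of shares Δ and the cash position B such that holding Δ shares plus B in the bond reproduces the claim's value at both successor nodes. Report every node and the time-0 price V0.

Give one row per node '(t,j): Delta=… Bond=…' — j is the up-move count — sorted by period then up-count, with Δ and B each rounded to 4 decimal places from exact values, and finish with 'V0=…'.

(0,0): Delta=-0.3119 Bond=23.7301
(1,0): Delta=-0.6931 Bond=38.3689
(1,1): Delta=-0.2447 Bond=19.9157
(2,0): Delta=0.0000 Bond=23.5649
(2,1): Delta=-0.8154 Bond=44.7054
(2,2): Delta=-0.1439 Bond=12.6507
(3,0): Delta=0.0000 Bond=24.2718
(3,1): Delta=0.0000 Bond=24.2718
(3,2): Delta=-0.9594 Bond=53.1233
(3,3): Delta=0.0000 Bond=0.0000
V0=5.6371

Since d<R<u, set p* = (R−d)/(u−d) = 0.7547; price each node as the discounted p*-expectation of its children.
At expiry t=4: V(4,0)=25.0000, V(4,1)=25.0000, V(4,2)=25.0000, V(4,3)=0.0000, V(4,4)=0.0000
  t=3,j=0: stock 14.5027 → up 16.8232 (V=25.0000), down 9.1367 (V=25.0000). Price 24.2718; hedge Δ=0.0000, bond B=24.2718.
  t=3,j=1: stock 26.7034 → up 30.9760 (V=25.0000), down 16.8232 (V=25.0000). Price 24.2718; hedge Δ=0.0000, bond B=24.2718.
  t=3,j=2: stock 49.1682 → up 57.0351 (V=0.0000), down 30.9760 (V=25.0000). Price 5.9535; hedge Δ=-0.9594, bond B=53.1233.
  t=3,j=3: stock 90.5320 → up 105.0171 (V=0.0000), down 57.0351 (V=0.0000). Price 0.0000; hedge Δ=0.0000, bond B=0.0000.
  t=2,j=0: stock 23.0202 → up 26.7034 (V=24.2718), down 14.5027 (V=24.2718). Price 23.5649; hedge Δ=0.0000, bond B=23.5649.
  t=2,j=1: stock 42.3864 → up 49.1682 (V=5.9535), down 26.7034 (V=24.2718). Price 10.1424; hedge Δ=-0.8154, bond B=44.7054.
  t=2,j=2: stock 78.0448 → up 90.5320 (V=0.0000), down 49.1682 (V=5.9535). Price 1.4178; hedge Δ=-0.1439, bond B=12.6507.
  t=1,j=0: stock 36.5400 → up 42.3864 (V=10.1424), down 23.0202 (V=23.5649). Price 13.0434; hedge Δ=-0.6931, bond B=38.3689.
  t=1,j=1: stock 67.2800 → up 78.0448 (V=1.4178), down 42.3864 (V=10.1424). Price 3.4541; hedge Δ=-0.2447, bond B=19.9157.
  t=0,j=0: stock 58.0000 → up 67.2800 (V=3.4541), down 36.5400 (V=13.0434). Price 5.6371; hedge Δ=-0.3119, bond B=23.7301.
Self-financing check: at every node Δ·S+B equals the discounted successor values.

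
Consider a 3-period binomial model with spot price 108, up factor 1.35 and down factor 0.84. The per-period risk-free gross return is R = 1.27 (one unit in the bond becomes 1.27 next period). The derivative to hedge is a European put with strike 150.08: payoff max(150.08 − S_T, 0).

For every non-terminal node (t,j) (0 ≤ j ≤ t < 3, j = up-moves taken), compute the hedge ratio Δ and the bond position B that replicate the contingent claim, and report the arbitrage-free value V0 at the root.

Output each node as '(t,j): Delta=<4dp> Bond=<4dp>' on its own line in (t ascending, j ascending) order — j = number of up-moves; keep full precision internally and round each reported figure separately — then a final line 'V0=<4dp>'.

(0,0): Delta=-0.1513 Bond=17.9380
(1,0): Delta=-0.7811 Bond=79.9134
(1,1): Delta=-0.0784 Bond=12.1521
(2,0): Delta=-1.0000 Bond=118.1732
(2,1): Delta=-0.7557 Bond=98.3862
(2,2): Delta=0.0000 Bond=0.0000
V0=1.5964

Since d<R<u, set p* = (R−d)/(u−d) = 0.8431; price each node as the discounted p*-expectation of its children.
Payoff layer (t=3): V(3,0)=86.0680, V(3,1)=47.2035, V(3,2)=0.0000, V(3,3)=0.0000
(2,0): S=76.2048. Δ = (V_up−V_dn)/(S_up−S_dn) = (47.2035−86.0680)/(102.8765−64.0120) = -1.0000. V = [p*·47.2035 + (1−p*)·86.0680]/1.27 = 41.9684. B = V − Δ·S = 118.1732.
(2,1): S=122.4720. Δ = (V_up−V_dn)/(S_up−S_dn) = (0.0000−47.2035)/(165.3372−102.8765) = -0.7557. V = [p*·0.0000 + (1−p*)·47.2035]/1.27 = 5.8303. B = V − Δ·S = 98.3862.
(2,2): S=196.8300. Δ = (V_up−V_dn)/(S_up−S_dn) = (0.0000−0.0000)/(265.7205−165.3372) = 0.0000. V = [p*·0.0000 + (1−p*)·0.0000]/1.27 = 0.0000. B = V − Δ·S = 0.0000.
(1,0): S=90.7200. Δ = (V_up−V_dn)/(S_up−S_dn) = (5.8303−41.9684)/(122.4720−76.2048) = -0.7811. V = [p*·5.8303 + (1−p*)·41.9684]/1.27 = 9.0543. B = V − Δ·S = 79.9134.
(1,1): S=145.8000. Δ = (V_up−V_dn)/(S_up−S_dn) = (0.0000−5.8303)/(196.8300−122.4720) = -0.0784. V = [p*·0.0000 + (1−p*)·5.8303]/1.27 = 0.7201. B = V − Δ·S = 12.1521.
(0,0): S=108.0000. Δ = (V_up−V_dn)/(S_up−S_dn) = (0.7201−9.0543)/(145.8000−90.7200) = -0.1513. V = [p*·0.7201 + (1−p*)·9.0543]/1.27 = 1.5964. B = V − Δ·S = 17.9380.
Each (Δ,B) replicates both successor values, so the strategy is self-financing and V0 is arbitrage-free.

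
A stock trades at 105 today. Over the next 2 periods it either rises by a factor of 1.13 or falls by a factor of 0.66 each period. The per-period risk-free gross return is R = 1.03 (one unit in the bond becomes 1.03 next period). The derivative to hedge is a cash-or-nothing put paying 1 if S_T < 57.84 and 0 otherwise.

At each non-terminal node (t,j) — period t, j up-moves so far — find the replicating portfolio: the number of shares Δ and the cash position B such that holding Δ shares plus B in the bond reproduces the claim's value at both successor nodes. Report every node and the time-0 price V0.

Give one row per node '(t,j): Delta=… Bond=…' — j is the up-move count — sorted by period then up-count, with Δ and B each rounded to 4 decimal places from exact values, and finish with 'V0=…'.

Since d<R<u, set p* = (R−d)/(u−d) = 0.7872; price each node as the discounted p*-expectation of its children.
Terminal values V(2,·): V(2,0)=1.0000, V(2,1)=0.0000, V(2,2)=0.0000
(1,0): S=69.3000. Δ = (V_up−V_dn)/(S_up−S_dn) = (0.0000−1.0000)/(78.3090−45.7380) = -0.0307. V = [p*·0.0000 + (1−p*)·1.0000]/1.03 = 0.2066. B = V − Δ·S = 2.3342.
(1,1): S=118.6500. Δ = (V_up−V_dn)/(S_up−S_dn) = (0.0000−0.0000)/(134.0745−78.3090) = 0.0000. V = [p*·0.0000 + (1−p*)·0.0000]/1.03 = 0.0000. B = V − Δ·S = 0.0000.
(0,0): S=105.0000. Δ = (V_up−V_dn)/(S_up−S_dn) = (0.0000−0.2066)/(118.6500−69.3000) = -0.0042. V = [p*·0.0000 + (1−p*)·0.2066]/1.03 = 0.0427. B = V − Δ·S = 0.4822.
Each (Δ,B) replicates both successor values, so the strategy is self-financing and V0 is arbitrage-free.

(0,0): Delta=-0.0042 Bond=0.4822
(1,0): Delta=-0.0307 Bond=2.3342
(1,1): Delta=0.0000 Bond=0.0000
V0=0.0427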